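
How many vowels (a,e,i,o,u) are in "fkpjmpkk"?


Input: fkpjmpkk
Checking each character:
  'f' at position 0: consonant
  'k' at position 1: consonant
  'p' at position 2: consonant
  'j' at position 3: consonant
  'm' at position 4: consonant
  'p' at position 5: consonant
  'k' at position 6: consonant
  'k' at position 7: consonant
Total vowels: 0

0


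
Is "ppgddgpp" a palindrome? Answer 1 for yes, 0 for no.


Input: ppgddgpp
Reversed: ppgddgpp
  Compare pos 0 ('p') with pos 7 ('p'): match
  Compare pos 1 ('p') with pos 6 ('p'): match
  Compare pos 2 ('g') with pos 5 ('g'): match
  Compare pos 3 ('d') with pos 4 ('d'): match
Result: palindrome

1


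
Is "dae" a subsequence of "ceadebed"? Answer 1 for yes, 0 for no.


Check if "dae" is a subsequence of "ceadebed"
Greedy scan:
  Position 0 ('c'): no match needed
  Position 1 ('e'): no match needed
  Position 2 ('a'): no match needed
  Position 3 ('d'): matches sub[0] = 'd'
  Position 4 ('e'): no match needed
  Position 5 ('b'): no match needed
  Position 6 ('e'): no match needed
  Position 7 ('d'): no match needed
Only matched 1/3 characters => not a subsequence

0


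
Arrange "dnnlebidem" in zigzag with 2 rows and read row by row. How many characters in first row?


Zigzag "dnnlebidem" into 2 rows:
Placing characters:
  'd' => row 0
  'n' => row 1
  'n' => row 0
  'l' => row 1
  'e' => row 0
  'b' => row 1
  'i' => row 0
  'd' => row 1
  'e' => row 0
  'm' => row 1
Rows:
  Row 0: "dneie"
  Row 1: "nlbdm"
First row length: 5

5


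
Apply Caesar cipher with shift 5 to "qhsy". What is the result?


Caesar cipher: shift "qhsy" by 5
  'q' (pos 16) + 5 = pos 21 = 'v'
  'h' (pos 7) + 5 = pos 12 = 'm'
  's' (pos 18) + 5 = pos 23 = 'x'
  'y' (pos 24) + 5 = pos 3 = 'd'
Result: vmxd

vmxd


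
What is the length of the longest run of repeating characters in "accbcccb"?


Input: "accbcccb"
Scanning for longest run:
  Position 1 ('c'): new char, reset run to 1
  Position 2 ('c'): continues run of 'c', length=2
  Position 3 ('b'): new char, reset run to 1
  Position 4 ('c'): new char, reset run to 1
  Position 5 ('c'): continues run of 'c', length=2
  Position 6 ('c'): continues run of 'c', length=3
  Position 7 ('b'): new char, reset run to 1
Longest run: 'c' with length 3

3


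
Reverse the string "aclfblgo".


Input: aclfblgo
Reading characters right to left:
  Position 7: 'o'
  Position 6: 'g'
  Position 5: 'l'
  Position 4: 'b'
  Position 3: 'f'
  Position 2: 'l'
  Position 1: 'c'
  Position 0: 'a'
Reversed: oglbflca

oglbflca


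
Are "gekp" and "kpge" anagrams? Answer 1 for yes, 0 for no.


Strings: "gekp", "kpge"
Sorted first:  egkp
Sorted second: egkp
Sorted forms match => anagrams

1


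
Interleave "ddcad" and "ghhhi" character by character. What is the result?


Interleaving "ddcad" and "ghhhi":
  Position 0: 'd' from first, 'g' from second => "dg"
  Position 1: 'd' from first, 'h' from second => "dh"
  Position 2: 'c' from first, 'h' from second => "ch"
  Position 3: 'a' from first, 'h' from second => "ah"
  Position 4: 'd' from first, 'i' from second => "di"
Result: dgdhchahdi

dgdhchahdi


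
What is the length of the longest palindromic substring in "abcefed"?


Input: "abcefed"
Checking substrings for palindromes:
  [3:6] "efe" (len 3) => palindrome
Longest palindromic substring: "efe" with length 3

3


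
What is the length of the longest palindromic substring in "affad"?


Input: "affad"
Checking substrings for palindromes:
  [0:4] "affa" (len 4) => palindrome
  [1:3] "ff" (len 2) => palindrome
Longest palindromic substring: "affa" with length 4

4


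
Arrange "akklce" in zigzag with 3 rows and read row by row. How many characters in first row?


Zigzag "akklce" into 3 rows:
Placing characters:
  'a' => row 0
  'k' => row 1
  'k' => row 2
  'l' => row 1
  'c' => row 0
  'e' => row 1
Rows:
  Row 0: "ac"
  Row 1: "kle"
  Row 2: "k"
First row length: 2

2


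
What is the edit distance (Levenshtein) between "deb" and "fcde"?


Computing edit distance: "deb" -> "fcde"
DP table:
           f    c    d    e
      0    1    2    3    4
  d   1    1    2    2    3
  e   2    2    2    3    2
  b   3    3    3    3    3
Edit distance = dp[3][4] = 3

3


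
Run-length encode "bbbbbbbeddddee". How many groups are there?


Input: bbbbbbbeddddee
Scanning for consecutive runs:
  Group 1: 'b' x 7 (positions 0-6)
  Group 2: 'e' x 1 (positions 7-7)
  Group 3: 'd' x 4 (positions 8-11)
  Group 4: 'e' x 2 (positions 12-13)
Total groups: 4

4


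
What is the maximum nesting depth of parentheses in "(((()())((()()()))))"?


Input: "(((()())((()()()))))"
Tracking depth:
  Position 0 '(': depth becomes 1
  Position 1 '(': depth becomes 2
  Position 2 '(': depth becomes 3
  Position 3 '(': depth becomes 4
  Position 4 ')': depth becomes 3
  Position 5 '(': depth becomes 4
  Position 6 ')': depth becomes 3
  Position 7 ')': depth becomes 2
  Position 8 '(': depth becomes 3
  Position 9 '(': depth becomes 4
  Position 10 '(': depth becomes 5
  Position 11 ')': depth becomes 4
  Position 12 '(': depth becomes 5
  Position 13 ')': depth becomes 4
  Position 14 '(': depth becomes 5
  Position 15 ')': depth becomes 4
  Position 16 ')': depth becomes 3
  Position 17 ')': depth becomes 2
  Position 18 ')': depth becomes 1
  Position 19 ')': depth becomes 0
Maximum depth reached: 5

5


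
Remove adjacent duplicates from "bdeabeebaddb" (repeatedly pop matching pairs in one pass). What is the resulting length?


Input: bdeabeebaddb
Stack-based adjacent duplicate removal:
  Read 'b': push. Stack: b
  Read 'd': push. Stack: bd
  Read 'e': push. Stack: bde
  Read 'a': push. Stack: bdea
  Read 'b': push. Stack: bdeab
  Read 'e': push. Stack: bdeabe
  Read 'e': matches stack top 'e' => pop. Stack: bdeab
  Read 'b': matches stack top 'b' => pop. Stack: bdea
  Read 'a': matches stack top 'a' => pop. Stack: bde
  Read 'd': push. Stack: bded
  Read 'd': matches stack top 'd' => pop. Stack: bde
  Read 'b': push. Stack: bdeb
Final stack: "bdeb" (length 4)

4


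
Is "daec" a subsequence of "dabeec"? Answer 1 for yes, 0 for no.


Check if "daec" is a subsequence of "dabeec"
Greedy scan:
  Position 0 ('d'): matches sub[0] = 'd'
  Position 1 ('a'): matches sub[1] = 'a'
  Position 2 ('b'): no match needed
  Position 3 ('e'): matches sub[2] = 'e'
  Position 4 ('e'): no match needed
  Position 5 ('c'): matches sub[3] = 'c'
All 4 characters matched => is a subsequence

1


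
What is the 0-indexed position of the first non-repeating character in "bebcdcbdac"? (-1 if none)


Input: bebcdcbdac
Character frequencies:
  'a': 1
  'b': 3
  'c': 3
  'd': 2
  'e': 1
Scanning left to right for freq == 1:
  Position 0 ('b'): freq=3, skip
  Position 1 ('e'): unique! => answer = 1

1


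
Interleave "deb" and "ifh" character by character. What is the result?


Interleaving "deb" and "ifh":
  Position 0: 'd' from first, 'i' from second => "di"
  Position 1: 'e' from first, 'f' from second => "ef"
  Position 2: 'b' from first, 'h' from second => "bh"
Result: diefbh

diefbh


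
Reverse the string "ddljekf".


Input: ddljekf
Reading characters right to left:
  Position 6: 'f'
  Position 5: 'k'
  Position 4: 'e'
  Position 3: 'j'
  Position 2: 'l'
  Position 1: 'd'
  Position 0: 'd'
Reversed: fkejldd

fkejldd


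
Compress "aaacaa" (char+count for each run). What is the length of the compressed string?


Input: aaacaa
Runs:
  'a' x 3 => "a3"
  'c' x 1 => "c1"
  'a' x 2 => "a2"
Compressed: "a3c1a2"
Compressed length: 6

6


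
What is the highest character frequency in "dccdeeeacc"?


Input: dccdeeeacc
Character counts:
  'a': 1
  'c': 4
  'd': 2
  'e': 3
Maximum frequency: 4

4


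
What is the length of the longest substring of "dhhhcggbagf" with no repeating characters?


Input: "dhhhcggbagf"
Sliding window (track last position of each char):
  Position 0 ('d'): window [0,0] length 1 -- new best
  Position 1 ('h'): window [0,1] length 2 -- new best
  Position 2 ('h'): repeat (last at 1), move window start to 2
  Position 2 ('h'): window [2,2] length 1
  Position 3 ('h'): repeat (last at 2), move window start to 3
  Position 3 ('h'): window [3,3] length 1
  Position 4 ('c'): window [3,4] length 2
  Position 5 ('g'): window [3,5] length 3 -- new best
  Position 6 ('g'): repeat (last at 5), move window start to 6
  Position 6 ('g'): window [6,6] length 1
  Position 7 ('b'): window [6,7] length 2
  Position 8 ('a'): window [6,8] length 3
  Position 9 ('g'): repeat (last at 6), move window start to 7
  Position 9 ('g'): window [7,9] length 3
  Position 10 ('f'): window [7,10] length 4 -- new best
Longest substring with no repeats: "bagf" with length 4

4


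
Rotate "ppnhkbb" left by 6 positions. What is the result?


Input: "ppnhkbb", rotate left by 6
First 6 characters: "ppnhkb"
Remaining characters: "b"
Concatenate remaining + first: "b" + "ppnhkb" = "bppnhkb"

bppnhkb


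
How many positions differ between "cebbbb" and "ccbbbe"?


Comparing "cebbbb" and "ccbbbe" position by position:
  Position 0: 'c' vs 'c' => same
  Position 1: 'e' vs 'c' => DIFFER
  Position 2: 'b' vs 'b' => same
  Position 3: 'b' vs 'b' => same
  Position 4: 'b' vs 'b' => same
  Position 5: 'b' vs 'e' => DIFFER
Positions that differ: 2

2


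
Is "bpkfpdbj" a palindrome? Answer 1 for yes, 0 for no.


Input: bpkfpdbj
Reversed: jbdpfkpb
  Compare pos 0 ('b') with pos 7 ('j'): MISMATCH
  Compare pos 1 ('p') with pos 6 ('b'): MISMATCH
  Compare pos 2 ('k') with pos 5 ('d'): MISMATCH
  Compare pos 3 ('f') with pos 4 ('p'): MISMATCH
Result: not a palindrome

0


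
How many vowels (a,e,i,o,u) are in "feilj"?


Input: feilj
Checking each character:
  'f' at position 0: consonant
  'e' at position 1: vowel (running total: 1)
  'i' at position 2: vowel (running total: 2)
  'l' at position 3: consonant
  'j' at position 4: consonant
Total vowels: 2

2


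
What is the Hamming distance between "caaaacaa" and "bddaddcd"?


Comparing "caaaacaa" and "bddaddcd" position by position:
  Position 0: 'c' vs 'b' => differ
  Position 1: 'a' vs 'd' => differ
  Position 2: 'a' vs 'd' => differ
  Position 3: 'a' vs 'a' => same
  Position 4: 'a' vs 'd' => differ
  Position 5: 'c' vs 'd' => differ
  Position 6: 'a' vs 'c' => differ
  Position 7: 'a' vs 'd' => differ
Total differences (Hamming distance): 7

7


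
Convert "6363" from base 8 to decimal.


Input: "6363" in base 8
Positional expansion:
  Digit '6' (value 6) x 8^3 = 3072
  Digit '3' (value 3) x 8^2 = 192
  Digit '6' (value 6) x 8^1 = 48
  Digit '3' (value 3) x 8^0 = 3
Sum = 3315

3315


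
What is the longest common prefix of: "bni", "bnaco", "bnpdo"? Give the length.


Words: bni, bnaco, bnpdo
  Position 0: all 'b' => match
  Position 1: all 'n' => match
  Position 2: ('i', 'a', 'p') => mismatch, stop
LCP = "bn" (length 2)

2


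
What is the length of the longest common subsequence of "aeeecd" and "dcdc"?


LCS of "aeeecd" and "dcdc"
DP table:
           d    c    d    c
      0    0    0    0    0
  a   0    0    0    0    0
  e   0    0    0    0    0
  e   0    0    0    0    0
  e   0    0    0    0    0
  c   0    0    1    1    1
  d   0    1    1    2    2
LCS length = dp[6][4] = 2

2


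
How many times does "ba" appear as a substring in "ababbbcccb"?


Searching for "ba" in "ababbbcccb"
Scanning each position:
  Position 0: "ab" => no
  Position 1: "ba" => MATCH
  Position 2: "ab" => no
  Position 3: "bb" => no
  Position 4: "bb" => no
  Position 5: "bc" => no
  Position 6: "cc" => no
  Position 7: "cc" => no
  Position 8: "cb" => no
Total occurrences: 1

1


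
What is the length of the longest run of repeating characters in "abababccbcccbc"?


Input: "abababccbcccbc"
Scanning for longest run:
  Position 1 ('b'): new char, reset run to 1
  Position 2 ('a'): new char, reset run to 1
  Position 3 ('b'): new char, reset run to 1
  Position 4 ('a'): new char, reset run to 1
  Position 5 ('b'): new char, reset run to 1
  Position 6 ('c'): new char, reset run to 1
  Position 7 ('c'): continues run of 'c', length=2
  Position 8 ('b'): new char, reset run to 1
  Position 9 ('c'): new char, reset run to 1
  Position 10 ('c'): continues run of 'c', length=2
  Position 11 ('c'): continues run of 'c', length=3
  Position 12 ('b'): new char, reset run to 1
  Position 13 ('c'): new char, reset run to 1
Longest run: 'c' with length 3

3


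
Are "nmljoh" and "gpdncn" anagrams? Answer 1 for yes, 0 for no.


Strings: "nmljoh", "gpdncn"
Sorted first:  hjlmno
Sorted second: cdgnnp
Differ at position 0: 'h' vs 'c' => not anagrams

0


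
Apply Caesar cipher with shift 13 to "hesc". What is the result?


Caesar cipher: shift "hesc" by 13
  'h' (pos 7) + 13 = pos 20 = 'u'
  'e' (pos 4) + 13 = pos 17 = 'r'
  's' (pos 18) + 13 = pos 5 = 'f'
  'c' (pos 2) + 13 = pos 15 = 'p'
Result: urfp

urfp


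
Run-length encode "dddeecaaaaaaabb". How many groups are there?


Input: dddeecaaaaaaabb
Scanning for consecutive runs:
  Group 1: 'd' x 3 (positions 0-2)
  Group 2: 'e' x 2 (positions 3-4)
  Group 3: 'c' x 1 (positions 5-5)
  Group 4: 'a' x 7 (positions 6-12)
  Group 5: 'b' x 2 (positions 13-14)
Total groups: 5

5


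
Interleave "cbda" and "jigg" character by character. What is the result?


Interleaving "cbda" and "jigg":
  Position 0: 'c' from first, 'j' from second => "cj"
  Position 1: 'b' from first, 'i' from second => "bi"
  Position 2: 'd' from first, 'g' from second => "dg"
  Position 3: 'a' from first, 'g' from second => "ag"
Result: cjbidgag

cjbidgag


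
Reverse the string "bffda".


Input: bffda
Reading characters right to left:
  Position 4: 'a'
  Position 3: 'd'
  Position 2: 'f'
  Position 1: 'f'
  Position 0: 'b'
Reversed: adffb

adffb


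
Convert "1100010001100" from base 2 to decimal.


Input: "1100010001100" in base 2
Positional expansion:
  Digit '1' (value 1) x 2^12 = 4096
  Digit '1' (value 1) x 2^11 = 2048
  Digit '0' (value 0) x 2^10 = 0
  Digit '0' (value 0) x 2^9 = 0
  Digit '0' (value 0) x 2^8 = 0
  Digit '1' (value 1) x 2^7 = 128
  Digit '0' (value 0) x 2^6 = 0
  Digit '0' (value 0) x 2^5 = 0
  Digit '0' (value 0) x 2^4 = 0
  Digit '1' (value 1) x 2^3 = 8
  Digit '1' (value 1) x 2^2 = 4
  Digit '0' (value 0) x 2^1 = 0
  Digit '0' (value 0) x 2^0 = 0
Sum = 6284

6284


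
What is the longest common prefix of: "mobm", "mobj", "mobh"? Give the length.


Words: mobm, mobj, mobh
  Position 0: all 'm' => match
  Position 1: all 'o' => match
  Position 2: all 'b' => match
  Position 3: ('m', 'j', 'h') => mismatch, stop
LCP = "mob" (length 3)

3


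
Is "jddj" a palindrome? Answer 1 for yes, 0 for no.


Input: jddj
Reversed: jddj
  Compare pos 0 ('j') with pos 3 ('j'): match
  Compare pos 1 ('d') with pos 2 ('d'): match
Result: palindrome

1


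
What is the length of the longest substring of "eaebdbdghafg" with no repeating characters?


Input: "eaebdbdghafg"
Sliding window (track last position of each char):
  Position 0 ('e'): window [0,0] length 1 -- new best
  Position 1 ('a'): window [0,1] length 2 -- new best
  Position 2 ('e'): repeat (last at 0), move window start to 1
  Position 2 ('e'): window [1,2] length 2
  Position 3 ('b'): window [1,3] length 3 -- new best
  Position 4 ('d'): window [1,4] length 4 -- new best
  Position 5 ('b'): repeat (last at 3), move window start to 4
  Position 5 ('b'): window [4,5] length 2
  Position 6 ('d'): repeat (last at 4), move window start to 5
  Position 6 ('d'): window [5,6] length 2
  Position 7 ('g'): window [5,7] length 3
  Position 8 ('h'): window [5,8] length 4
  Position 9 ('a'): window [5,9] length 5 -- new best
  Position 10 ('f'): window [5,10] length 6 -- new best
  Position 11 ('g'): repeat (last at 7), move window start to 8
  Position 11 ('g'): window [8,11] length 4
Longest substring with no repeats: "bdghaf" with length 6

6


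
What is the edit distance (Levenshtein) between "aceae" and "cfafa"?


Computing edit distance: "aceae" -> "cfafa"
DP table:
           c    f    a    f    a
      0    1    2    3    4    5
  a   1    1    2    2    3    4
  c   2    1    2    3    3    4
  e   3    2    2    3    4    4
  a   4    3    3    2    3    4
  e   5    4    4    3    3    4
Edit distance = dp[5][5] = 4

4


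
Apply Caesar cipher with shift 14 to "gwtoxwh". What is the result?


Caesar cipher: shift "gwtoxwh" by 14
  'g' (pos 6) + 14 = pos 20 = 'u'
  'w' (pos 22) + 14 = pos 10 = 'k'
  't' (pos 19) + 14 = pos 7 = 'h'
  'o' (pos 14) + 14 = pos 2 = 'c'
  'x' (pos 23) + 14 = pos 11 = 'l'
  'w' (pos 22) + 14 = pos 10 = 'k'
  'h' (pos 7) + 14 = pos 21 = 'v'
Result: ukhclkv

ukhclkv


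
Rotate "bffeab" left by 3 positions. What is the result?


Input: "bffeab", rotate left by 3
First 3 characters: "bff"
Remaining characters: "eab"
Concatenate remaining + first: "eab" + "bff" = "eabbff"

eabbff


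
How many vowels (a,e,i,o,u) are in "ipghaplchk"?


Input: ipghaplchk
Checking each character:
  'i' at position 0: vowel (running total: 1)
  'p' at position 1: consonant
  'g' at position 2: consonant
  'h' at position 3: consonant
  'a' at position 4: vowel (running total: 2)
  'p' at position 5: consonant
  'l' at position 6: consonant
  'c' at position 7: consonant
  'h' at position 8: consonant
  'k' at position 9: consonant
Total vowels: 2

2


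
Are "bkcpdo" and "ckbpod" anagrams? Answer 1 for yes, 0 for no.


Strings: "bkcpdo", "ckbpod"
Sorted first:  bcdkop
Sorted second: bcdkop
Sorted forms match => anagrams

1


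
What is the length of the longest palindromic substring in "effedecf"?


Input: "effedecf"
Checking substrings for palindromes:
  [0:4] "effe" (len 4) => palindrome
  [3:6] "ede" (len 3) => palindrome
  [1:3] "ff" (len 2) => palindrome
Longest palindromic substring: "effe" with length 4

4


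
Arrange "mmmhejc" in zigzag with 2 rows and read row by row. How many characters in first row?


Zigzag "mmmhejc" into 2 rows:
Placing characters:
  'm' => row 0
  'm' => row 1
  'm' => row 0
  'h' => row 1
  'e' => row 0
  'j' => row 1
  'c' => row 0
Rows:
  Row 0: "mmec"
  Row 1: "mhj"
First row length: 4

4


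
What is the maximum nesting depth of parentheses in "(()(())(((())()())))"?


Input: "(()(())(((())()())))"
Tracking depth:
  Position 0 '(': depth becomes 1
  Position 1 '(': depth becomes 2
  Position 2 ')': depth becomes 1
  Position 3 '(': depth becomes 2
  Position 4 '(': depth becomes 3
  Position 5 ')': depth becomes 2
  Position 6 ')': depth becomes 1
  Position 7 '(': depth becomes 2
  Position 8 '(': depth becomes 3
  Position 9 '(': depth becomes 4
  Position 10 '(': depth becomes 5
  Position 11 ')': depth becomes 4
  Position 12 ')': depth becomes 3
  Position 13 '(': depth becomes 4
  Position 14 ')': depth becomes 3
  Position 15 '(': depth becomes 4
  Position 16 ')': depth becomes 3
  Position 17 ')': depth becomes 2
  Position 18 ')': depth becomes 1
  Position 19 ')': depth becomes 0
Maximum depth reached: 5

5


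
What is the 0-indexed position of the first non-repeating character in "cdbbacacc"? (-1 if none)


Input: cdbbacacc
Character frequencies:
  'a': 2
  'b': 2
  'c': 4
  'd': 1
Scanning left to right for freq == 1:
  Position 0 ('c'): freq=4, skip
  Position 1 ('d'): unique! => answer = 1

1


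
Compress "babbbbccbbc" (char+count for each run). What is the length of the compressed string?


Input: babbbbccbbc
Runs:
  'b' x 1 => "b1"
  'a' x 1 => "a1"
  'b' x 4 => "b4"
  'c' x 2 => "c2"
  'b' x 2 => "b2"
  'c' x 1 => "c1"
Compressed: "b1a1b4c2b2c1"
Compressed length: 12

12


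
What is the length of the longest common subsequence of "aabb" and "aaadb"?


LCS of "aabb" and "aaadb"
DP table:
           a    a    a    d    b
      0    0    0    0    0    0
  a   0    1    1    1    1    1
  a   0    1    2    2    2    2
  b   0    1    2    2    2    3
  b   0    1    2    2    2    3
LCS length = dp[4][5] = 3

3


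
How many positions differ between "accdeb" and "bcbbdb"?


Comparing "accdeb" and "bcbbdb" position by position:
  Position 0: 'a' vs 'b' => DIFFER
  Position 1: 'c' vs 'c' => same
  Position 2: 'c' vs 'b' => DIFFER
  Position 3: 'd' vs 'b' => DIFFER
  Position 4: 'e' vs 'd' => DIFFER
  Position 5: 'b' vs 'b' => same
Positions that differ: 4

4


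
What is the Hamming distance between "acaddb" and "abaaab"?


Comparing "acaddb" and "abaaab" position by position:
  Position 0: 'a' vs 'a' => same
  Position 1: 'c' vs 'b' => differ
  Position 2: 'a' vs 'a' => same
  Position 3: 'd' vs 'a' => differ
  Position 4: 'd' vs 'a' => differ
  Position 5: 'b' vs 'b' => same
Total differences (Hamming distance): 3

3


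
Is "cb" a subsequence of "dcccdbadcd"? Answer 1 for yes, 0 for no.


Check if "cb" is a subsequence of "dcccdbadcd"
Greedy scan:
  Position 0 ('d'): no match needed
  Position 1 ('c'): matches sub[0] = 'c'
  Position 2 ('c'): no match needed
  Position 3 ('c'): no match needed
  Position 4 ('d'): no match needed
  Position 5 ('b'): matches sub[1] = 'b'
  Position 6 ('a'): no match needed
  Position 7 ('d'): no match needed
  Position 8 ('c'): no match needed
  Position 9 ('d'): no match needed
All 2 characters matched => is a subsequence

1


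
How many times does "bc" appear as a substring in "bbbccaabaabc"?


Searching for "bc" in "bbbccaabaabc"
Scanning each position:
  Position 0: "bb" => no
  Position 1: "bb" => no
  Position 2: "bc" => MATCH
  Position 3: "cc" => no
  Position 4: "ca" => no
  Position 5: "aa" => no
  Position 6: "ab" => no
  Position 7: "ba" => no
  Position 8: "aa" => no
  Position 9: "ab" => no
  Position 10: "bc" => MATCH
Total occurrences: 2

2


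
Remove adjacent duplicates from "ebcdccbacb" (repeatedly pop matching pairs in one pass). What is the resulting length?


Input: ebcdccbacb
Stack-based adjacent duplicate removal:
  Read 'e': push. Stack: e
  Read 'b': push. Stack: eb
  Read 'c': push. Stack: ebc
  Read 'd': push. Stack: ebcd
  Read 'c': push. Stack: ebcdc
  Read 'c': matches stack top 'c' => pop. Stack: ebcd
  Read 'b': push. Stack: ebcdb
  Read 'a': push. Stack: ebcdba
  Read 'c': push. Stack: ebcdbac
  Read 'b': push. Stack: ebcdbacb
Final stack: "ebcdbacb" (length 8)

8


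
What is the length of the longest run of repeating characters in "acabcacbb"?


Input: "acabcacbb"
Scanning for longest run:
  Position 1 ('c'): new char, reset run to 1
  Position 2 ('a'): new char, reset run to 1
  Position 3 ('b'): new char, reset run to 1
  Position 4 ('c'): new char, reset run to 1
  Position 5 ('a'): new char, reset run to 1
  Position 6 ('c'): new char, reset run to 1
  Position 7 ('b'): new char, reset run to 1
  Position 8 ('b'): continues run of 'b', length=2
Longest run: 'b' with length 2

2


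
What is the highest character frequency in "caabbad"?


Input: caabbad
Character counts:
  'a': 3
  'b': 2
  'c': 1
  'd': 1
Maximum frequency: 3

3


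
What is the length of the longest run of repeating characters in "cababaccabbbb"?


Input: "cababaccabbbb"
Scanning for longest run:
  Position 1 ('a'): new char, reset run to 1
  Position 2 ('b'): new char, reset run to 1
  Position 3 ('a'): new char, reset run to 1
  Position 4 ('b'): new char, reset run to 1
  Position 5 ('a'): new char, reset run to 1
  Position 6 ('c'): new char, reset run to 1
  Position 7 ('c'): continues run of 'c', length=2
  Position 8 ('a'): new char, reset run to 1
  Position 9 ('b'): new char, reset run to 1
  Position 10 ('b'): continues run of 'b', length=2
  Position 11 ('b'): continues run of 'b', length=3
  Position 12 ('b'): continues run of 'b', length=4
Longest run: 'b' with length 4

4


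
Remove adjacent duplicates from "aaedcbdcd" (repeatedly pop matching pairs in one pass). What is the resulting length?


Input: aaedcbdcd
Stack-based adjacent duplicate removal:
  Read 'a': push. Stack: a
  Read 'a': matches stack top 'a' => pop. Stack: (empty)
  Read 'e': push. Stack: e
  Read 'd': push. Stack: ed
  Read 'c': push. Stack: edc
  Read 'b': push. Stack: edcb
  Read 'd': push. Stack: edcbd
  Read 'c': push. Stack: edcbdc
  Read 'd': push. Stack: edcbdcd
Final stack: "edcbdcd" (length 7)

7


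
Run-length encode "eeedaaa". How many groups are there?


Input: eeedaaa
Scanning for consecutive runs:
  Group 1: 'e' x 3 (positions 0-2)
  Group 2: 'd' x 1 (positions 3-3)
  Group 3: 'a' x 3 (positions 4-6)
Total groups: 3

3


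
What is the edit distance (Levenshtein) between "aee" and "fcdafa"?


Computing edit distance: "aee" -> "fcdafa"
DP table:
           f    c    d    a    f    a
      0    1    2    3    4    5    6
  a   1    1    2    3    3    4    5
  e   2    2    2    3    4    4    5
  e   3    3    3    3    4    5    5
Edit distance = dp[3][6] = 5

5


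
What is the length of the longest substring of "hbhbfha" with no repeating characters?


Input: "hbhbfha"
Sliding window (track last position of each char):
  Position 0 ('h'): window [0,0] length 1 -- new best
  Position 1 ('b'): window [0,1] length 2 -- new best
  Position 2 ('h'): repeat (last at 0), move window start to 1
  Position 2 ('h'): window [1,2] length 2
  Position 3 ('b'): repeat (last at 1), move window start to 2
  Position 3 ('b'): window [2,3] length 2
  Position 4 ('f'): window [2,4] length 3 -- new best
  Position 5 ('h'): repeat (last at 2), move window start to 3
  Position 5 ('h'): window [3,5] length 3
  Position 6 ('a'): window [3,6] length 4 -- new best
Longest substring with no repeats: "bfha" with length 4

4


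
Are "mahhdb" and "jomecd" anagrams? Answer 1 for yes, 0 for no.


Strings: "mahhdb", "jomecd"
Sorted first:  abdhhm
Sorted second: cdejmo
Differ at position 0: 'a' vs 'c' => not anagrams

0


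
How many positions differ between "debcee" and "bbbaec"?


Comparing "debcee" and "bbbaec" position by position:
  Position 0: 'd' vs 'b' => DIFFER
  Position 1: 'e' vs 'b' => DIFFER
  Position 2: 'b' vs 'b' => same
  Position 3: 'c' vs 'a' => DIFFER
  Position 4: 'e' vs 'e' => same
  Position 5: 'e' vs 'c' => DIFFER
Positions that differ: 4

4


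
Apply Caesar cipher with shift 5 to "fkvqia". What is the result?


Caesar cipher: shift "fkvqia" by 5
  'f' (pos 5) + 5 = pos 10 = 'k'
  'k' (pos 10) + 5 = pos 15 = 'p'
  'v' (pos 21) + 5 = pos 0 = 'a'
  'q' (pos 16) + 5 = pos 21 = 'v'
  'i' (pos 8) + 5 = pos 13 = 'n'
  'a' (pos 0) + 5 = pos 5 = 'f'
Result: kpavnf

kpavnf


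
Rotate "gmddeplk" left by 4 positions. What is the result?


Input: "gmddeplk", rotate left by 4
First 4 characters: "gmdd"
Remaining characters: "eplk"
Concatenate remaining + first: "eplk" + "gmdd" = "eplkgmdd"

eplkgmdd


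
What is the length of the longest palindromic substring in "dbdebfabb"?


Input: "dbdebfabb"
Checking substrings for palindromes:
  [0:3] "dbd" (len 3) => palindrome
  [7:9] "bb" (len 2) => palindrome
Longest palindromic substring: "dbd" with length 3

3


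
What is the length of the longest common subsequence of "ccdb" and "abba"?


LCS of "ccdb" and "abba"
DP table:
           a    b    b    a
      0    0    0    0    0
  c   0    0    0    0    0
  c   0    0    0    0    0
  d   0    0    0    0    0
  b   0    0    1    1    1
LCS length = dp[4][4] = 1

1


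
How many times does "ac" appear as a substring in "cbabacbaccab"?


Searching for "ac" in "cbabacbaccab"
Scanning each position:
  Position 0: "cb" => no
  Position 1: "ba" => no
  Position 2: "ab" => no
  Position 3: "ba" => no
  Position 4: "ac" => MATCH
  Position 5: "cb" => no
  Position 6: "ba" => no
  Position 7: "ac" => MATCH
  Position 8: "cc" => no
  Position 9: "ca" => no
  Position 10: "ab" => no
Total occurrences: 2

2


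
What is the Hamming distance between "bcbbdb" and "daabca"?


Comparing "bcbbdb" and "daabca" position by position:
  Position 0: 'b' vs 'd' => differ
  Position 1: 'c' vs 'a' => differ
  Position 2: 'b' vs 'a' => differ
  Position 3: 'b' vs 'b' => same
  Position 4: 'd' vs 'c' => differ
  Position 5: 'b' vs 'a' => differ
Total differences (Hamming distance): 5

5


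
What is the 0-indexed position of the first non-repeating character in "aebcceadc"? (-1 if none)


Input: aebcceadc
Character frequencies:
  'a': 2
  'b': 1
  'c': 3
  'd': 1
  'e': 2
Scanning left to right for freq == 1:
  Position 0 ('a'): freq=2, skip
  Position 1 ('e'): freq=2, skip
  Position 2 ('b'): unique! => answer = 2

2


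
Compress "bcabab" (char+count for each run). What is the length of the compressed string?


Input: bcabab
Runs:
  'b' x 1 => "b1"
  'c' x 1 => "c1"
  'a' x 1 => "a1"
  'b' x 1 => "b1"
  'a' x 1 => "a1"
  'b' x 1 => "b1"
Compressed: "b1c1a1b1a1b1"
Compressed length: 12

12


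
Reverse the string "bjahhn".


Input: bjahhn
Reading characters right to left:
  Position 5: 'n'
  Position 4: 'h'
  Position 3: 'h'
  Position 2: 'a'
  Position 1: 'j'
  Position 0: 'b'
Reversed: nhhajb

nhhajb


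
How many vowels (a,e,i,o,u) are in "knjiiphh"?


Input: knjiiphh
Checking each character:
  'k' at position 0: consonant
  'n' at position 1: consonant
  'j' at position 2: consonant
  'i' at position 3: vowel (running total: 1)
  'i' at position 4: vowel (running total: 2)
  'p' at position 5: consonant
  'h' at position 6: consonant
  'h' at position 7: consonant
Total vowels: 2

2


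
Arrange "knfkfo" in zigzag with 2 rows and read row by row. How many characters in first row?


Zigzag "knfkfo" into 2 rows:
Placing characters:
  'k' => row 0
  'n' => row 1
  'f' => row 0
  'k' => row 1
  'f' => row 0
  'o' => row 1
Rows:
  Row 0: "kff"
  Row 1: "nko"
First row length: 3

3


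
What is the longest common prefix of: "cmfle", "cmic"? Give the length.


Words: cmfle, cmic
  Position 0: all 'c' => match
  Position 1: all 'm' => match
  Position 2: ('f', 'i') => mismatch, stop
LCP = "cm" (length 2)

2


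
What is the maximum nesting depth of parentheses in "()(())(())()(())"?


Input: "()(())(())()(())"
Tracking depth:
  Position 0 '(': depth becomes 1
  Position 1 ')': depth becomes 0
  Position 2 '(': depth becomes 1
  Position 3 '(': depth becomes 2
  Position 4 ')': depth becomes 1
  Position 5 ')': depth becomes 0
  Position 6 '(': depth becomes 1
  Position 7 '(': depth becomes 2
  Position 8 ')': depth becomes 1
  Position 9 ')': depth becomes 0
  Position 10 '(': depth becomes 1
  Position 11 ')': depth becomes 0
  Position 12 '(': depth becomes 1
  Position 13 '(': depth becomes 2
  Position 14 ')': depth becomes 1
  Position 15 ')': depth becomes 0
Maximum depth reached: 2

2


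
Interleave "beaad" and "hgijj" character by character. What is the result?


Interleaving "beaad" and "hgijj":
  Position 0: 'b' from first, 'h' from second => "bh"
  Position 1: 'e' from first, 'g' from second => "eg"
  Position 2: 'a' from first, 'i' from second => "ai"
  Position 3: 'a' from first, 'j' from second => "aj"
  Position 4: 'd' from first, 'j' from second => "dj"
Result: bhegaiajdj

bhegaiajdj


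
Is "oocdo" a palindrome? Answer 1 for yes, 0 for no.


Input: oocdo
Reversed: odcoo
  Compare pos 0 ('o') with pos 4 ('o'): match
  Compare pos 1 ('o') with pos 3 ('d'): MISMATCH
Result: not a palindrome

0


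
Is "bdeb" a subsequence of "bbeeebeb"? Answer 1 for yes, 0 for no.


Check if "bdeb" is a subsequence of "bbeeebeb"
Greedy scan:
  Position 0 ('b'): matches sub[0] = 'b'
  Position 1 ('b'): no match needed
  Position 2 ('e'): no match needed
  Position 3 ('e'): no match needed
  Position 4 ('e'): no match needed
  Position 5 ('b'): no match needed
  Position 6 ('e'): no match needed
  Position 7 ('b'): no match needed
Only matched 1/4 characters => not a subsequence

0


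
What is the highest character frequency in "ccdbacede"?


Input: ccdbacede
Character counts:
  'a': 1
  'b': 1
  'c': 3
  'd': 2
  'e': 2
Maximum frequency: 3

3


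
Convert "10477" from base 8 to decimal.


Input: "10477" in base 8
Positional expansion:
  Digit '1' (value 1) x 8^4 = 4096
  Digit '0' (value 0) x 8^3 = 0
  Digit '4' (value 4) x 8^2 = 256
  Digit '7' (value 7) x 8^1 = 56
  Digit '7' (value 7) x 8^0 = 7
Sum = 4415

4415


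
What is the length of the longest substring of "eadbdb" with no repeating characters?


Input: "eadbdb"
Sliding window (track last position of each char):
  Position 0 ('e'): window [0,0] length 1 -- new best
  Position 1 ('a'): window [0,1] length 2 -- new best
  Position 2 ('d'): window [0,2] length 3 -- new best
  Position 3 ('b'): window [0,3] length 4 -- new best
  Position 4 ('d'): repeat (last at 2), move window start to 3
  Position 4 ('d'): window [3,4] length 2
  Position 5 ('b'): repeat (last at 3), move window start to 4
  Position 5 ('b'): window [4,5] length 2
Longest substring with no repeats: "eadb" with length 4

4


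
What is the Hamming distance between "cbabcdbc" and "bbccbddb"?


Comparing "cbabcdbc" and "bbccbddb" position by position:
  Position 0: 'c' vs 'b' => differ
  Position 1: 'b' vs 'b' => same
  Position 2: 'a' vs 'c' => differ
  Position 3: 'b' vs 'c' => differ
  Position 4: 'c' vs 'b' => differ
  Position 5: 'd' vs 'd' => same
  Position 6: 'b' vs 'd' => differ
  Position 7: 'c' vs 'b' => differ
Total differences (Hamming distance): 6

6


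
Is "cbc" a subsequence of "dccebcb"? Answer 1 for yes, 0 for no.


Check if "cbc" is a subsequence of "dccebcb"
Greedy scan:
  Position 0 ('d'): no match needed
  Position 1 ('c'): matches sub[0] = 'c'
  Position 2 ('c'): no match needed
  Position 3 ('e'): no match needed
  Position 4 ('b'): matches sub[1] = 'b'
  Position 5 ('c'): matches sub[2] = 'c'
  Position 6 ('b'): no match needed
All 3 characters matched => is a subsequence

1


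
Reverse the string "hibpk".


Input: hibpk
Reading characters right to left:
  Position 4: 'k'
  Position 3: 'p'
  Position 2: 'b'
  Position 1: 'i'
  Position 0: 'h'
Reversed: kpbih

kpbih


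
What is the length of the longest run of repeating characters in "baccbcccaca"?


Input: "baccbcccaca"
Scanning for longest run:
  Position 1 ('a'): new char, reset run to 1
  Position 2 ('c'): new char, reset run to 1
  Position 3 ('c'): continues run of 'c', length=2
  Position 4 ('b'): new char, reset run to 1
  Position 5 ('c'): new char, reset run to 1
  Position 6 ('c'): continues run of 'c', length=2
  Position 7 ('c'): continues run of 'c', length=3
  Position 8 ('a'): new char, reset run to 1
  Position 9 ('c'): new char, reset run to 1
  Position 10 ('a'): new char, reset run to 1
Longest run: 'c' with length 3

3


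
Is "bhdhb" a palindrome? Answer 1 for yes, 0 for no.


Input: bhdhb
Reversed: bhdhb
  Compare pos 0 ('b') with pos 4 ('b'): match
  Compare pos 1 ('h') with pos 3 ('h'): match
Result: palindrome

1


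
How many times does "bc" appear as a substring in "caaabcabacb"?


Searching for "bc" in "caaabcabacb"
Scanning each position:
  Position 0: "ca" => no
  Position 1: "aa" => no
  Position 2: "aa" => no
  Position 3: "ab" => no
  Position 4: "bc" => MATCH
  Position 5: "ca" => no
  Position 6: "ab" => no
  Position 7: "ba" => no
  Position 8: "ac" => no
  Position 9: "cb" => no
Total occurrences: 1

1


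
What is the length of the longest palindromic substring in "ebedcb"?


Input: "ebedcb"
Checking substrings for palindromes:
  [0:3] "ebe" (len 3) => palindrome
Longest palindromic substring: "ebe" with length 3

3


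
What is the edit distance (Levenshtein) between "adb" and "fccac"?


Computing edit distance: "adb" -> "fccac"
DP table:
           f    c    c    a    c
      0    1    2    3    4    5
  a   1    1    2    3    3    4
  d   2    2    2    3    4    4
  b   3    3    3    3    4    5
Edit distance = dp[3][5] = 5

5


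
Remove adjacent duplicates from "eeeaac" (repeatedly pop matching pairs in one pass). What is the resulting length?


Input: eeeaac
Stack-based adjacent duplicate removal:
  Read 'e': push. Stack: e
  Read 'e': matches stack top 'e' => pop. Stack: (empty)
  Read 'e': push. Stack: e
  Read 'a': push. Stack: ea
  Read 'a': matches stack top 'a' => pop. Stack: e
  Read 'c': push. Stack: ec
Final stack: "ec" (length 2)

2


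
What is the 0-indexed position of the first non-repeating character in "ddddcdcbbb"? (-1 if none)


Input: ddddcdcbbb
Character frequencies:
  'b': 3
  'c': 2
  'd': 5
Scanning left to right for freq == 1:
  Position 0 ('d'): freq=5, skip
  Position 1 ('d'): freq=5, skip
  Position 2 ('d'): freq=5, skip
  Position 3 ('d'): freq=5, skip
  Position 4 ('c'): freq=2, skip
  Position 5 ('d'): freq=5, skip
  Position 6 ('c'): freq=2, skip
  Position 7 ('b'): freq=3, skip
  Position 8 ('b'): freq=3, skip
  Position 9 ('b'): freq=3, skip
  No unique character found => answer = -1

-1


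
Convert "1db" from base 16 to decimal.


Input: "1db" in base 16
Positional expansion:
  Digit '1' (value 1) x 16^2 = 256
  Digit 'd' (value 13) x 16^1 = 208
  Digit 'b' (value 11) x 16^0 = 11
Sum = 475

475


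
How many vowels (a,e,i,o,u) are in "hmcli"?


Input: hmcli
Checking each character:
  'h' at position 0: consonant
  'm' at position 1: consonant
  'c' at position 2: consonant
  'l' at position 3: consonant
  'i' at position 4: vowel (running total: 1)
Total vowels: 1

1


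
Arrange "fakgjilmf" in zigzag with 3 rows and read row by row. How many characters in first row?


Zigzag "fakgjilmf" into 3 rows:
Placing characters:
  'f' => row 0
  'a' => row 1
  'k' => row 2
  'g' => row 1
  'j' => row 0
  'i' => row 1
  'l' => row 2
  'm' => row 1
  'f' => row 0
Rows:
  Row 0: "fjf"
  Row 1: "agim"
  Row 2: "kl"
First row length: 3

3


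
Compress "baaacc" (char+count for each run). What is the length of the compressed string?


Input: baaacc
Runs:
  'b' x 1 => "b1"
  'a' x 3 => "a3"
  'c' x 2 => "c2"
Compressed: "b1a3c2"
Compressed length: 6

6


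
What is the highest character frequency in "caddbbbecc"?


Input: caddbbbecc
Character counts:
  'a': 1
  'b': 3
  'c': 3
  'd': 2
  'e': 1
Maximum frequency: 3

3


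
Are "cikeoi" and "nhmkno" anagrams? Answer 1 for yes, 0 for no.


Strings: "cikeoi", "nhmkno"
Sorted first:  ceiiko
Sorted second: hkmnno
Differ at position 0: 'c' vs 'h' => not anagrams

0


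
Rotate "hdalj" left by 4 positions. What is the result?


Input: "hdalj", rotate left by 4
First 4 characters: "hdal"
Remaining characters: "j"
Concatenate remaining + first: "j" + "hdal" = "jhdal"

jhdal


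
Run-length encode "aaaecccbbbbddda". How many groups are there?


Input: aaaecccbbbbddda
Scanning for consecutive runs:
  Group 1: 'a' x 3 (positions 0-2)
  Group 2: 'e' x 1 (positions 3-3)
  Group 3: 'c' x 3 (positions 4-6)
  Group 4: 'b' x 4 (positions 7-10)
  Group 5: 'd' x 3 (positions 11-13)
  Group 6: 'a' x 1 (positions 14-14)
Total groups: 6

6


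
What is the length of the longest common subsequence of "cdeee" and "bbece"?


LCS of "cdeee" and "bbece"
DP table:
           b    b    e    c    e
      0    0    0    0    0    0
  c   0    0    0    0    1    1
  d   0    0    0    0    1    1
  e   0    0    0    1    1    2
  e   0    0    0    1    1    2
  e   0    0    0    1    1    2
LCS length = dp[5][5] = 2

2


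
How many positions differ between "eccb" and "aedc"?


Comparing "eccb" and "aedc" position by position:
  Position 0: 'e' vs 'a' => DIFFER
  Position 1: 'c' vs 'e' => DIFFER
  Position 2: 'c' vs 'd' => DIFFER
  Position 3: 'b' vs 'c' => DIFFER
Positions that differ: 4

4


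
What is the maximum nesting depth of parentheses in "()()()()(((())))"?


Input: "()()()()(((())))"
Tracking depth:
  Position 0 '(': depth becomes 1
  Position 1 ')': depth becomes 0
  Position 2 '(': depth becomes 1
  Position 3 ')': depth becomes 0
  Position 4 '(': depth becomes 1
  Position 5 ')': depth becomes 0
  Position 6 '(': depth becomes 1
  Position 7 ')': depth becomes 0
  Position 8 '(': depth becomes 1
  Position 9 '(': depth becomes 2
  Position 10 '(': depth becomes 3
  Position 11 '(': depth becomes 4
  Position 12 ')': depth becomes 3
  Position 13 ')': depth becomes 2
  Position 14 ')': depth becomes 1
  Position 15 ')': depth becomes 0
Maximum depth reached: 4

4
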